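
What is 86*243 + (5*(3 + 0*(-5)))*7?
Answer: 21003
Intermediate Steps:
86*243 + (5*(3 + 0*(-5)))*7 = 20898 + (5*(3 + 0))*7 = 20898 + (5*3)*7 = 20898 + 15*7 = 20898 + 105 = 21003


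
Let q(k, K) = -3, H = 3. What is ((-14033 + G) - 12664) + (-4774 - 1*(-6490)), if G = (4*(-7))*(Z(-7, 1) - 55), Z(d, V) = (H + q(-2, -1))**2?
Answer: -23441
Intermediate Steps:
Z(d, V) = 0 (Z(d, V) = (3 - 3)**2 = 0**2 = 0)
G = 1540 (G = (4*(-7))*(0 - 55) = -28*(-55) = 1540)
((-14033 + G) - 12664) + (-4774 - 1*(-6490)) = ((-14033 + 1540) - 12664) + (-4774 - 1*(-6490)) = (-12493 - 12664) + (-4774 + 6490) = -25157 + 1716 = -23441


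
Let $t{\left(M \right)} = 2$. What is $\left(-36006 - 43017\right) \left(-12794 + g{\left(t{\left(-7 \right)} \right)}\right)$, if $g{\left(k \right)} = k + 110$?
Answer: $1002169686$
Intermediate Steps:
$g{\left(k \right)} = 110 + k$
$\left(-36006 - 43017\right) \left(-12794 + g{\left(t{\left(-7 \right)} \right)}\right) = \left(-36006 - 43017\right) \left(-12794 + \left(110 + 2\right)\right) = - 79023 \left(-12794 + 112\right) = \left(-79023\right) \left(-12682\right) = 1002169686$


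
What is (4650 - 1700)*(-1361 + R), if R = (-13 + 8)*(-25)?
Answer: -3646200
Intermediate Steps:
R = 125 (R = -5*(-25) = 125)
(4650 - 1700)*(-1361 + R) = (4650 - 1700)*(-1361 + 125) = 2950*(-1236) = -3646200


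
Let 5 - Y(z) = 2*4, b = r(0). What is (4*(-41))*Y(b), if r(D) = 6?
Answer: 492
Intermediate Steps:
b = 6
Y(z) = -3 (Y(z) = 5 - 2*4 = 5 - 1*8 = 5 - 8 = -3)
(4*(-41))*Y(b) = (4*(-41))*(-3) = -164*(-3) = 492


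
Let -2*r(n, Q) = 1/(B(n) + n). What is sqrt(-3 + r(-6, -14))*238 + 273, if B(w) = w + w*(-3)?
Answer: 273 + 119*I*sqrt(111)/3 ≈ 273.0 + 417.91*I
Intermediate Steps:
B(w) = -2*w (B(w) = w - 3*w = -2*w)
r(n, Q) = 1/(2*n) (r(n, Q) = -1/(2*(-2*n + n)) = -(-1/n)/2 = -(-1)/(2*n) = 1/(2*n))
sqrt(-3 + r(-6, -14))*238 + 273 = sqrt(-3 + (1/2)/(-6))*238 + 273 = sqrt(-3 + (1/2)*(-1/6))*238 + 273 = sqrt(-3 - 1/12)*238 + 273 = sqrt(-37/12)*238 + 273 = (I*sqrt(111)/6)*238 + 273 = 119*I*sqrt(111)/3 + 273 = 273 + 119*I*sqrt(111)/3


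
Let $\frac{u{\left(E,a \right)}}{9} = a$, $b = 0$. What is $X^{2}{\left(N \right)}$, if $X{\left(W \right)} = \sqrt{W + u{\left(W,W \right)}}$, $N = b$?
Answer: $0$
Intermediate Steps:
$u{\left(E,a \right)} = 9 a$
$N = 0$
$X{\left(W \right)} = \sqrt{10} \sqrt{W}$ ($X{\left(W \right)} = \sqrt{W + 9 W} = \sqrt{10 W} = \sqrt{10} \sqrt{W}$)
$X^{2}{\left(N \right)} = \left(\sqrt{10} \sqrt{0}\right)^{2} = \left(\sqrt{10} \cdot 0\right)^{2} = 0^{2} = 0$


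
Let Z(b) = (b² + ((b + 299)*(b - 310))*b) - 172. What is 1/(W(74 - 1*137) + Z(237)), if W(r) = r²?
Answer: -1/9213370 ≈ -1.0854e-7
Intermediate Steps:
Z(b) = -172 + b² + b*(-310 + b)*(299 + b) (Z(b) = (b² + ((299 + b)*(-310 + b))*b) - 172 = (b² + ((-310 + b)*(299 + b))*b) - 172 = (b² + b*(-310 + b)*(299 + b)) - 172 = -172 + b² + b*(-310 + b)*(299 + b))
1/(W(74 - 1*137) + Z(237)) = 1/((74 - 1*137)² + (-172 + 237³ - 92690*237 - 10*237²)) = 1/((74 - 137)² + (-172 + 13312053 - 21967530 - 10*56169)) = 1/((-63)² + (-172 + 13312053 - 21967530 - 561690)) = 1/(3969 - 9217339) = 1/(-9213370) = -1/9213370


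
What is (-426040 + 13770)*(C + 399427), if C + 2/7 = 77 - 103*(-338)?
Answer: -1253393148480/7 ≈ -1.7906e+11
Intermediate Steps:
C = 244235/7 (C = -2/7 + (77 - 103*(-338)) = -2/7 + (77 + 34814) = -2/7 + 34891 = 244235/7 ≈ 34891.)
(-426040 + 13770)*(C + 399427) = (-426040 + 13770)*(244235/7 + 399427) = -412270*3040224/7 = -1253393148480/7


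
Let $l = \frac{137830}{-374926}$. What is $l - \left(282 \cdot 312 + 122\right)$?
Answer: $- \frac{16516683993}{187463} \approx -88106.0$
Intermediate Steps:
$l = - \frac{68915}{187463}$ ($l = 137830 \left(- \frac{1}{374926}\right) = - \frac{68915}{187463} \approx -0.36762$)
$l - \left(282 \cdot 312 + 122\right) = - \frac{68915}{187463} - \left(282 \cdot 312 + 122\right) = - \frac{68915}{187463} - \left(87984 + 122\right) = - \frac{68915}{187463} - 88106 = - \frac{16516683993}{187463}$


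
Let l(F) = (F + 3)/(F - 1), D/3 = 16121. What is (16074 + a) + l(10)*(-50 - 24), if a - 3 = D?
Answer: 578998/9 ≈ 64333.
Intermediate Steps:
D = 48363 (D = 3*16121 = 48363)
a = 48366 (a = 3 + 48363 = 48366)
l(F) = (3 + F)/(-1 + F)
(16074 + a) + l(10)*(-50 - 24) = (16074 + 48366) + ((3 + 10)/(-1 + 10))*(-50 - 24) = 64440 + (13/9)*(-74) = 64440 - 962/9 = 578998/9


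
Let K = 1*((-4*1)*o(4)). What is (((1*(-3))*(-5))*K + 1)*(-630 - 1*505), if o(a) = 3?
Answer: 203165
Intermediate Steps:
K = -12 (K = 1*(-4*1*3) = 1*(-4*3) = 1*(-12) = -12)
(((1*(-3))*(-5))*K + 1)*(-630 - 1*505) = (((1*(-3))*(-5))*(-12) + 1)*(-630 - 1*505) = (-3*(-5)*(-12) + 1)*(-630 - 505) = (15*(-12) + 1)*(-1135) = (-180 + 1)*(-1135) = -179*(-1135) = 203165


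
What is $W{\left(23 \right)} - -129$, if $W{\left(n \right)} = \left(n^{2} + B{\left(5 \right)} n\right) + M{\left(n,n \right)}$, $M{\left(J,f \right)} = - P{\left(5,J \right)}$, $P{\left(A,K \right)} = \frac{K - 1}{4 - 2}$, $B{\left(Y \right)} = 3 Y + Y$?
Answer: $1107$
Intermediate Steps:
$B{\left(Y \right)} = 4 Y$
$P{\left(A,K \right)} = - \frac{1}{2} + \frac{K}{2}$ ($P{\left(A,K \right)} = \frac{-1 + K}{2} = \left(-1 + K\right) \frac{1}{2} = - \frac{1}{2} + \frac{K}{2}$)
$M{\left(J,f \right)} = \frac{1}{2} - \frac{J}{2}$ ($M{\left(J,f \right)} = - (- \frac{1}{2} + \frac{J}{2}) = \frac{1}{2} - \frac{J}{2}$)
$W{\left(n \right)} = \frac{1}{2} + n^{2} + \frac{39 n}{2}$ ($W{\left(n \right)} = \left(n^{2} + 4 \cdot 5 n\right) - \left(- \frac{1}{2} + \frac{n}{2}\right) = \left(n^{2} + 20 n\right) - \left(- \frac{1}{2} + \frac{n}{2}\right) = \frac{1}{2} + n^{2} + \frac{39 n}{2}$)
$W{\left(23 \right)} - -129 = \left(\frac{1}{2} + 23^{2} + \frac{39}{2} \cdot 23\right) - -129 = \left(\frac{1}{2} + 529 + \frac{897}{2}\right) + 129 = 978 + 129 = 1107$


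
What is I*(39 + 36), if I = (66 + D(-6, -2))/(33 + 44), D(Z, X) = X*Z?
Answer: 5850/77 ≈ 75.974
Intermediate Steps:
I = 78/77 (I = (66 - 2*(-6))/(33 + 44) = (66 + 12)/77 = 78*(1/77) = 78/77 ≈ 1.0130)
I*(39 + 36) = 78*(39 + 36)/77 = (78/77)*75 = 5850/77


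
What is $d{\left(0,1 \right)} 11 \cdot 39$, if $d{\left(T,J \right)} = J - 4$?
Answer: $-1287$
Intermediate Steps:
$d{\left(T,J \right)} = -4 + J$
$d{\left(0,1 \right)} 11 \cdot 39 = \left(-4 + 1\right) 11 \cdot 39 = \left(-3\right) 11 \cdot 39 = \left(-33\right) 39 = -1287$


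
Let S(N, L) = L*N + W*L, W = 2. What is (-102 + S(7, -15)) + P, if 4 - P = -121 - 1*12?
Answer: -100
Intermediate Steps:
P = 137 (P = 4 - (-121 - 1*12) = 4 - (-121 - 12) = 4 - 1*(-133) = 4 + 133 = 137)
S(N, L) = 2*L + L*N (S(N, L) = L*N + 2*L = 2*L + L*N)
(-102 + S(7, -15)) + P = (-102 - 15*(2 + 7)) + 137 = (-102 - 15*9) + 137 = (-102 - 135) + 137 = -237 + 137 = -100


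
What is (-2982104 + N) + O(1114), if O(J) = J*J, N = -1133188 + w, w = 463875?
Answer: -2410421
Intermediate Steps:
N = -669313 (N = -1133188 + 463875 = -669313)
O(J) = J²
(-2982104 + N) + O(1114) = (-2982104 - 669313) + 1114² = -3651417 + 1240996 = -2410421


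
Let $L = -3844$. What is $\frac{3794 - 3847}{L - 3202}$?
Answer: $\frac{53}{7046} \approx 0.007522$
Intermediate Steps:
$\frac{3794 - 3847}{L - 3202} = \frac{3794 - 3847}{-3844 - 3202} = - \frac{53}{-7046} = \left(-53\right) \left(- \frac{1}{7046}\right) = \frac{53}{7046}$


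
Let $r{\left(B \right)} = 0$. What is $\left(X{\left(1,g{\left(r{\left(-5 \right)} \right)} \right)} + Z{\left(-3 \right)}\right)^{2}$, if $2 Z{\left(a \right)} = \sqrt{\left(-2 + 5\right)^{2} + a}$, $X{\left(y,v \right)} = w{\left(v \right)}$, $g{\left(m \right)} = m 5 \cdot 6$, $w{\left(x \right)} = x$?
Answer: $\frac{3}{2} \approx 1.5$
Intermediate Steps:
$g{\left(m \right)} = 30 m$ ($g{\left(m \right)} = 5 m 6 = 30 m$)
$X{\left(y,v \right)} = v$
$Z{\left(a \right)} = \frac{\sqrt{9 + a}}{2}$ ($Z{\left(a \right)} = \frac{\sqrt{\left(-2 + 5\right)^{2} + a}}{2} = \frac{\sqrt{3^{2} + a}}{2} = \frac{\sqrt{9 + a}}{2}$)
$\left(X{\left(1,g{\left(r{\left(-5 \right)} \right)} \right)} + Z{\left(-3 \right)}\right)^{2} = \left(30 \cdot 0 + \frac{\sqrt{9 - 3}}{2}\right)^{2} = \left(0 + \frac{\sqrt{6}}{2}\right)^{2} = \left(\frac{\sqrt{6}}{2}\right)^{2} = \frac{3}{2}$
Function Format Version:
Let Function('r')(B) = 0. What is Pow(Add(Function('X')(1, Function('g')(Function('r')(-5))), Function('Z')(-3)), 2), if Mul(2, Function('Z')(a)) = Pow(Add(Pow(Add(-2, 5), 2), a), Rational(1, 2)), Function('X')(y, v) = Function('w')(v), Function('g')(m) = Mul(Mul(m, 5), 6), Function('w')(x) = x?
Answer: Rational(3, 2) ≈ 1.5000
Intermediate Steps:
Function('g')(m) = Mul(30, m) (Function('g')(m) = Mul(Mul(5, m), 6) = Mul(30, m))
Function('X')(y, v) = v
Function('Z')(a) = Mul(Rational(1, 2), Pow(Add(9, a), Rational(1, 2))) (Function('Z')(a) = Mul(Rational(1, 2), Pow(Add(Pow(Add(-2, 5), 2), a), Rational(1, 2))) = Mul(Rational(1, 2), Pow(Add(Pow(3, 2), a), Rational(1, 2))) = Mul(Rational(1, 2), Pow(Add(9, a), Rational(1, 2))))
Pow(Add(Function('X')(1, Function('g')(Function('r')(-5))), Function('Z')(-3)), 2) = Pow(Add(Mul(30, 0), Mul(Rational(1, 2), Pow(Add(9, -3), Rational(1, 2)))), 2) = Pow(Add(0, Mul(Rational(1, 2), Pow(6, Rational(1, 2)))), 2) = Pow(Mul(Rational(1, 2), Pow(6, Rational(1, 2))), 2) = Rational(3, 2)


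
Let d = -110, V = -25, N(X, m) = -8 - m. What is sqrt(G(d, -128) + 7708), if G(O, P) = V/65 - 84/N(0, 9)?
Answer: 5*sqrt(15067559)/221 ≈ 87.821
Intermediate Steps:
G(O, P) = 1007/221 (G(O, P) = -25/65 - 84/(-8 - 1*9) = -25*1/65 - 84/(-8 - 9) = -5/13 - 84/(-17) = -5/13 - 84*(-1/17) = -5/13 + 84/17 = 1007/221)
sqrt(G(d, -128) + 7708) = sqrt(1007/221 + 7708) = sqrt(1704475/221) = 5*sqrt(15067559)/221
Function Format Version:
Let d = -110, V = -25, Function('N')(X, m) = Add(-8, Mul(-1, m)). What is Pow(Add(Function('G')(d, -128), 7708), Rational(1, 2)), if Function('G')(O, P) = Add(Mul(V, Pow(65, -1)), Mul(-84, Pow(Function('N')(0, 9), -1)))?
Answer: Mul(Rational(5, 221), Pow(15067559, Rational(1, 2))) ≈ 87.821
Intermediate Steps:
Function('G')(O, P) = Rational(1007, 221) (Function('G')(O, P) = Add(Mul(-25, Pow(65, -1)), Mul(-84, Pow(Add(-8, Mul(-1, 9)), -1))) = Add(Mul(-25, Rational(1, 65)), Mul(-84, Pow(Add(-8, -9), -1))) = Add(Rational(-5, 13), Mul(-84, Pow(-17, -1))) = Add(Rational(-5, 13), Mul(-84, Rational(-1, 17))) = Add(Rational(-5, 13), Rational(84, 17)) = Rational(1007, 221))
Pow(Add(Function('G')(d, -128), 7708), Rational(1, 2)) = Pow(Add(Rational(1007, 221), 7708), Rational(1, 2)) = Pow(Rational(1704475, 221), Rational(1, 2)) = Mul(Rational(5, 221), Pow(15067559, Rational(1, 2)))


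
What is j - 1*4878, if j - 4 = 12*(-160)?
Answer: -6794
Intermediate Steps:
j = -1916 (j = 4 + 12*(-160) = 4 - 1920 = -1916)
j - 1*4878 = -1916 - 1*4878 = -1916 - 4878 = -6794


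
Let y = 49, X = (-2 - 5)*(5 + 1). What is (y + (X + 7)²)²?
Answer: 1623076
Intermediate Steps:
X = -42 (X = -7*6 = -42)
(y + (X + 7)²)² = (49 + (-42 + 7)²)² = (49 + (-35)²)² = (49 + 1225)² = 1274² = 1623076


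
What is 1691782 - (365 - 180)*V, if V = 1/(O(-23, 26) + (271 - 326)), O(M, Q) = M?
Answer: 131959181/78 ≈ 1.6918e+6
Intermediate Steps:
V = -1/78 (V = 1/(-23 + (271 - 326)) = 1/(-23 - 55) = 1/(-78) = -1/78 ≈ -0.012821)
1691782 - (365 - 180)*V = 1691782 - (365 - 180)*(-1)/78 = 1691782 - 185*(-1)/78 = 1691782 - 1*(-185/78) = 1691782 + 185/78 = 131959181/78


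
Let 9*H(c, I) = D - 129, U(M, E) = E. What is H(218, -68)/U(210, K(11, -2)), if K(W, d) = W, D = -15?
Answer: -16/11 ≈ -1.4545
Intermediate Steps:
H(c, I) = -16 (H(c, I) = (-15 - 129)/9 = (⅑)*(-144) = -16)
H(218, -68)/U(210, K(11, -2)) = -16/11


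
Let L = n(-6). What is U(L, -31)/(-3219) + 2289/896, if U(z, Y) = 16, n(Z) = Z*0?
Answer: 1050565/412032 ≈ 2.5497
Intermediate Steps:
n(Z) = 0
L = 0
U(L, -31)/(-3219) + 2289/896 = 16/(-3219) + 2289/896 = 16*(-1/3219) + 2289*(1/896) = -16/3219 + 327/128 = 1050565/412032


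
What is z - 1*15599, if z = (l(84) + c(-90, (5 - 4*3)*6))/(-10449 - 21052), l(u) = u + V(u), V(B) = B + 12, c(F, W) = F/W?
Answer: -202334704/12971 ≈ -15599.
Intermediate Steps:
V(B) = 12 + B
l(u) = 12 + 2*u (l(u) = u + (12 + u) = 12 + 2*u)
z = -75/12971 (z = ((12 + 2*84) - 90*1/(6*(5 - 4*3)))/(-10449 - 21052) = ((12 + 168) - 90*1/(6*(5 - 12)))/(-31501) = (180 - 90/((-7*6)))*(-1/31501) = (180 - 90/(-42))*(-1/31501) = (180 - 90*(-1/42))*(-1/31501) = (180 + 15/7)*(-1/31501) = (1275/7)*(-1/31501) = -75/12971 ≈ -0.0057821)
z - 1*15599 = -75/12971 - 1*15599 = -75/12971 - 15599 = -202334704/12971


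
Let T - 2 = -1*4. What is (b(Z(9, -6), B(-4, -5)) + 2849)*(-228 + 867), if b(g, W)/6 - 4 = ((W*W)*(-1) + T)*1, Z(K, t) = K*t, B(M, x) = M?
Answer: 1766835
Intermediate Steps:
T = -2 (T = 2 - 1*4 = 2 - 4 = -2)
b(g, W) = 12 - 6*W**2 (b(g, W) = 24 + 6*(((W*W)*(-1) - 2)*1) = 24 + 6*((W**2*(-1) - 2)*1) = 24 + 6*((-W**2 - 2)*1) = 24 + 6*((-2 - W**2)*1) = 24 + 6*(-2 - W**2) = 24 + (-12 - 6*W**2) = 12 - 6*W**2)
(b(Z(9, -6), B(-4, -5)) + 2849)*(-228 + 867) = ((12 - 6*(-4)**2) + 2849)*(-228 + 867) = ((12 - 6*16) + 2849)*639 = ((12 - 96) + 2849)*639 = (-84 + 2849)*639 = 2765*639 = 1766835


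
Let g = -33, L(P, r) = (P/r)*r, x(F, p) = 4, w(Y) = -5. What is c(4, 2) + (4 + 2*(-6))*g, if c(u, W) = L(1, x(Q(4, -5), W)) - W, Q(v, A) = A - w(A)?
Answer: 263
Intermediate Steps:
Q(v, A) = 5 + A (Q(v, A) = A - 1*(-5) = A + 5 = 5 + A)
L(P, r) = P
c(u, W) = 1 - W
c(4, 2) + (4 + 2*(-6))*g = (1 - 1*2) + (4 + 2*(-6))*(-33) = (1 - 2) + (4 - 12)*(-33) = -1 - 8*(-33) = -1 + 264 = 263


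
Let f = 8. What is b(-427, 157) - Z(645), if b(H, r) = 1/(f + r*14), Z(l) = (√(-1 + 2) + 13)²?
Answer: -432375/2206 ≈ -196.00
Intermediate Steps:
Z(l) = 196 (Z(l) = (√1 + 13)² = (1 + 13)² = 14² = 196)
b(H, r) = 1/(8 + 14*r) (b(H, r) = 1/(8 + r*14) = 1/(8 + 14*r))
b(-427, 157) - Z(645) = 1/(2*(4 + 7*157)) - 1*196 = 1/(2*(4 + 1099)) - 196 = (½)/1103 - 196 = (½)*(1/1103) - 196 = 1/2206 - 196 = -432375/2206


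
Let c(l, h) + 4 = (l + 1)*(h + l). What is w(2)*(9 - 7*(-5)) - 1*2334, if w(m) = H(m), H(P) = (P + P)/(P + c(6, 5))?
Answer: -174874/75 ≈ -2331.7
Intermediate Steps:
c(l, h) = -4 + (1 + l)*(h + l) (c(l, h) = -4 + (l + 1)*(h + l) = -4 + (1 + l)*(h + l))
H(P) = 2*P/(73 + P) (H(P) = (P + P)/(P + (-4 + 5 + 6 + 6² + 5*6)) = (2*P)/(P + (-4 + 5 + 6 + 36 + 30)) = (2*P)/(P + 73) = (2*P)/(73 + P) = 2*P/(73 + P))
w(m) = 2*m/(73 + m)
w(2)*(9 - 7*(-5)) - 1*2334 = (2*2/(73 + 2))*(9 - 7*(-5)) - 1*2334 = (2*2/75)*(9 + 35) - 2334 = (2*2*(1/75))*44 - 2334 = (4/75)*44 - 2334 = 176/75 - 2334 = -174874/75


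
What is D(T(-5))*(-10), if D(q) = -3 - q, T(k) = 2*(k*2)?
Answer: -170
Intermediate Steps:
T(k) = 4*k (T(k) = 2*(2*k) = 4*k)
D(T(-5))*(-10) = (-3 - 4*(-5))*(-10) = (-3 - 1*(-20))*(-10) = (-3 + 20)*(-10) = 17*(-10) = -170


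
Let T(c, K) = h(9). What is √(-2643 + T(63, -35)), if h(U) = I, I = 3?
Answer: 4*I*√165 ≈ 51.381*I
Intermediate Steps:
h(U) = 3
T(c, K) = 3
√(-2643 + T(63, -35)) = √(-2643 + 3) = √(-2640) = 4*I*√165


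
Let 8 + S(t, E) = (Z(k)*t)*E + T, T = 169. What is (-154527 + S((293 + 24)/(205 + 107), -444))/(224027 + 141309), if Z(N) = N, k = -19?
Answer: -3790665/9498736 ≈ -0.39907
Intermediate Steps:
S(t, E) = 161 - 19*E*t (S(t, E) = -8 + ((-19*t)*E + 169) = -8 + (-19*E*t + 169) = -8 + (169 - 19*E*t) = 161 - 19*E*t)
(-154527 + S((293 + 24)/(205 + 107), -444))/(224027 + 141309) = (-154527 + (161 - 19*(-444)*(293 + 24)/(205 + 107)))/(224027 + 141309) = (-154527 + (161 - 19*(-444)*317/312))/365336 = (-154527 + (161 - 19*(-444)*317*(1/312)))*(1/365336) = (-154527 + (161 - 19*(-444)*317/312))*(1/365336) = (-154527 + (161 + 222851/26))*(1/365336) = (-154527 + 227037/26)*(1/365336) = -3790665/26*1/365336 = -3790665/9498736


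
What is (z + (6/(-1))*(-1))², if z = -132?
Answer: 15876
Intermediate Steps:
(z + (6/(-1))*(-1))² = (-132 + (6/(-1))*(-1))² = (-132 + (6*(-1))*(-1))² = (-132 - 6*(-1))² = (-132 + 6)² = (-126)² = 15876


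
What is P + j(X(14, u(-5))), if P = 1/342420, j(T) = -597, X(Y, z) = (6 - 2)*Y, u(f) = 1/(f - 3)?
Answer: -204424739/342420 ≈ -597.00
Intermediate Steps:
u(f) = 1/(-3 + f)
X(Y, z) = 4*Y
P = 1/342420 ≈ 2.9204e-6
P + j(X(14, u(-5))) = 1/342420 - 597 = -204424739/342420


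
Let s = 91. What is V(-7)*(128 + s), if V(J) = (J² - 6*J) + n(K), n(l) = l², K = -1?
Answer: 20148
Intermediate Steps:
V(J) = 1 + J² - 6*J (V(J) = (J² - 6*J) + (-1)² = (J² - 6*J) + 1 = 1 + J² - 6*J)
V(-7)*(128 + s) = (1 + (-7)² - 6*(-7))*(128 + 91) = (1 + 49 + 42)*219 = 92*219 = 20148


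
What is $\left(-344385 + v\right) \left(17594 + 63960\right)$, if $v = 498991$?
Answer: $12608737724$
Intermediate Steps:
$\left(-344385 + v\right) \left(17594 + 63960\right) = \left(-344385 + 498991\right) \left(17594 + 63960\right) = 154606 \cdot 81554 = 12608737724$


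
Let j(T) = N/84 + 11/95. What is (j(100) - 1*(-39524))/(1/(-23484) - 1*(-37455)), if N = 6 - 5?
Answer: 32486461517/30785762665 ≈ 1.0552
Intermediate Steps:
N = 1
j(T) = 1019/7980 (j(T) = 1/84 + 11/95 = 1019/7980)
(j(100) - 1*(-39524))/(1/(-23484) - 1*(-37455)) = (1019/7980 - 1*(-39524))/(1/(-23484) - 1*(-37455)) = (1019/7980 + 39524)/(-1/23484 + 37455) = 315402539/(7980*(879593219/23484)) = (315402539/7980)*(23484/879593219) = 32486461517/30785762665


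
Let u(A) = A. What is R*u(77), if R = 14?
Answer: 1078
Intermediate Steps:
R*u(77) = 14*77 = 1078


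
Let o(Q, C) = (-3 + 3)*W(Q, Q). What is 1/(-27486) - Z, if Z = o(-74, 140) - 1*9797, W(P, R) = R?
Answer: 269280341/27486 ≈ 9797.0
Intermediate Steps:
o(Q, C) = 0 (o(Q, C) = (-3 + 3)*Q = 0*Q = 0)
Z = -9797 (Z = 0 - 1*9797 = 0 - 9797 = -9797)
1/(-27486) - Z = 1/(-27486) - 1*(-9797) = -1/27486 + 9797 = 269280341/27486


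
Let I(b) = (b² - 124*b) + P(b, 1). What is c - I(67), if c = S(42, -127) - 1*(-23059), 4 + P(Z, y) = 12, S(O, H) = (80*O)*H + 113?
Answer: -399737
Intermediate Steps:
S(O, H) = 113 + 80*H*O (S(O, H) = 80*H*O + 113 = 113 + 80*H*O)
P(Z, y) = 8 (P(Z, y) = -4 + 12 = 8)
I(b) = 8 + b² - 124*b (I(b) = (b² - 124*b) + 8 = 8 + b² - 124*b)
c = -403548 (c = (113 + 80*(-127)*42) - 1*(-23059) = (113 - 426720) + 23059 = -426607 + 23059 = -403548)
c - I(67) = -403548 - (8 + 67² - 124*67) = -403548 - (8 + 4489 - 8308) = -403548 - 1*(-3811) = -403548 + 3811 = -399737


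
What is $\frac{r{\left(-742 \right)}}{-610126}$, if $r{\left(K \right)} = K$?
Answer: $\frac{371}{305063} \approx 0.0012161$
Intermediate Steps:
$\frac{r{\left(-742 \right)}}{-610126} = - \frac{742}{-610126} = \left(-742\right) \left(- \frac{1}{610126}\right) = \frac{371}{305063}$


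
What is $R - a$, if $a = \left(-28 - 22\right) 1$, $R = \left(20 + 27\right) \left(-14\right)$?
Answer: $-608$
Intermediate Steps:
$R = -658$ ($R = 47 \left(-14\right) = -658$)
$a = -50$ ($a = \left(-50\right) 1 = -50$)
$R - a = -658 - -50 = -658 + 50 = -608$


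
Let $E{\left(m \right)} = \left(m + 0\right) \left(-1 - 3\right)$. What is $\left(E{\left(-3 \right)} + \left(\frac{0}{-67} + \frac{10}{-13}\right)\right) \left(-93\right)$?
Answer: $- \frac{13578}{13} \approx -1044.5$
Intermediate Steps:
$E{\left(m \right)} = - 4 m$ ($E{\left(m \right)} = m \left(-4\right) = - 4 m$)
$\left(E{\left(-3 \right)} + \left(\frac{0}{-67} + \frac{10}{-13}\right)\right) \left(-93\right) = \left(\left(-4\right) \left(-3\right) + \left(\frac{0}{-67} + \frac{10}{-13}\right)\right) \left(-93\right) = \left(12 + \left(0 \left(- \frac{1}{67}\right) + 10 \left(- \frac{1}{13}\right)\right)\right) \left(-93\right) = \left(12 + \left(0 - \frac{10}{13}\right)\right) \left(-93\right) = \left(12 - \frac{10}{13}\right) \left(-93\right) = \frac{146}{13} \left(-93\right) = - \frac{13578}{13}$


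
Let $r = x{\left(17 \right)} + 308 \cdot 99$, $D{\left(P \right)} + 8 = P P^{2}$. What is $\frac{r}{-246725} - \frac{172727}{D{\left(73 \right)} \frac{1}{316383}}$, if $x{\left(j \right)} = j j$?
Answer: $- \frac{189901574031574}{1351806275} \approx -1.4048 \cdot 10^{5}$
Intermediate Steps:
$x{\left(j \right)} = j^{2}$
$D{\left(P \right)} = -8 + P^{3}$ ($D{\left(P \right)} = -8 + P P^{2} = -8 + P^{3}$)
$r = 30781$ ($r = 17^{2} + 308 \cdot 99 = 289 + 30492 = 30781$)
$\frac{r}{-246725} - \frac{172727}{D{\left(73 \right)} \frac{1}{316383}} = \frac{30781}{-246725} - \frac{172727}{\left(-8 + 73^{3}\right) \frac{1}{316383}} = 30781 \left(- \frac{1}{246725}\right) - \frac{172727}{\left(-8 + 389017\right) \frac{1}{316383}} = - \frac{30781}{246725} - \frac{172727}{389009 \cdot \frac{1}{316383}} = - \frac{30781}{246725} - \frac{172727}{\frac{389009}{316383}} = - \frac{30781}{246725} - \frac{54647886441}{389009} = - \frac{189901574031574}{1351806275}$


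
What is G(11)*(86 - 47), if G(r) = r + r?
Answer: 858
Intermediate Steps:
G(r) = 2*r
G(11)*(86 - 47) = (2*11)*(86 - 47) = 22*39 = 858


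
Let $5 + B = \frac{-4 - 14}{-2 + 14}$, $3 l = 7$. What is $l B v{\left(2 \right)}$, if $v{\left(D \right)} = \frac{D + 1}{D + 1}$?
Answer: $- \frac{91}{6} \approx -15.167$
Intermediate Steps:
$l = \frac{7}{3}$ ($l = \frac{1}{3} \cdot 7 = \frac{7}{3} \approx 2.3333$)
$B = - \frac{13}{2}$ ($B = -5 + \frac{-4 - 14}{-2 + 14} = -5 - \frac{18}{12} = -5 - \frac{3}{2} = - \frac{13}{2} \approx -6.5$)
$v{\left(D \right)} = 1$ ($v{\left(D \right)} = \frac{1 + D}{1 + D} = 1$)
$l B v{\left(2 \right)} = \frac{7}{3} \left(- \frac{13}{2}\right) 1 = \left(- \frac{91}{6}\right) 1 = - \frac{91}{6}$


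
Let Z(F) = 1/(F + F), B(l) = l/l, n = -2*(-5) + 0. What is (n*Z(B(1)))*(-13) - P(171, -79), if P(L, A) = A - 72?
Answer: 86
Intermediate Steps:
n = 10 (n = 10 + 0 = 10)
P(L, A) = -72 + A
B(l) = 1
Z(F) = 1/(2*F)
(n*Z(B(1)))*(-13) - P(171, -79) = (10*((½)/1))*(-13) - (-72 - 79) = (10*((½)*1))*(-13) - 1*(-151) = (10*(½))*(-13) + 151 = 5*(-13) + 151 = -65 + 151 = 86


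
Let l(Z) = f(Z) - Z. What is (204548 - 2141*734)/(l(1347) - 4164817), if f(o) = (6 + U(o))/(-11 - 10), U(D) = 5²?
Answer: 28705866/87489475 ≈ 0.32811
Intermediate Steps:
U(D) = 25
f(o) = -31/21 (f(o) = (6 + 25)/(-11 - 10) = 31/(-21) = 31*(-1/21) = -31/21)
l(Z) = -31/21 - Z
(204548 - 2141*734)/(l(1347) - 4164817) = (204548 - 2141*734)/((-31/21 - 1*1347) - 4164817) = (204548 - 1571494)/((-31/21 - 1347) - 4164817) = -1366946/(-28318/21 - 4164817) = -1366946/(-87489475/21) = -1366946*(-21/87489475) = 28705866/87489475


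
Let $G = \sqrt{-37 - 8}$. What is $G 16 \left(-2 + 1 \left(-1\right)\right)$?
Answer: $- 144 i \sqrt{5} \approx - 321.99 i$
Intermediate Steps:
$G = 3 i \sqrt{5}$ ($G = \sqrt{-45} = 3 i \sqrt{5} \approx 6.7082 i$)
$G 16 \left(-2 + 1 \left(-1\right)\right) = 3 i \sqrt{5} \cdot 16 \left(-2 + 1 \left(-1\right)\right) = 48 i \sqrt{5} \left(-2 - 1\right) = 48 i \sqrt{5} \left(-3\right) = - 144 i \sqrt{5}$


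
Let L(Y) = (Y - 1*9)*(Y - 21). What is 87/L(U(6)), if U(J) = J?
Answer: 29/15 ≈ 1.9333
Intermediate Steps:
L(Y) = (-21 + Y)*(-9 + Y) (L(Y) = (Y - 9)*(-21 + Y) = (-9 + Y)*(-21 + Y) = (-21 + Y)*(-9 + Y))
87/L(U(6)) = 87/(189 + 6² - 30*6) = 87/(189 + 36 - 180) = 87/45 = (1/45)*87 = 29/15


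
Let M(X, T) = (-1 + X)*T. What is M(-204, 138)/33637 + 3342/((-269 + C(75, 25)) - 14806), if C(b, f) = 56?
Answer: -537302364/505194103 ≈ -1.0636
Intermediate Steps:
M(X, T) = T*(-1 + X)
M(-204, 138)/33637 + 3342/((-269 + C(75, 25)) - 14806) = (138*(-1 - 204))/33637 + 3342/((-269 + 56) - 14806) = (138*(-205))*(1/33637) + 3342/(-213 - 14806) = -28290*1/33637 + 3342/(-15019) = -28290/33637 + 3342*(-1/15019) = -28290/33637 - 3342/15019 = -537302364/505194103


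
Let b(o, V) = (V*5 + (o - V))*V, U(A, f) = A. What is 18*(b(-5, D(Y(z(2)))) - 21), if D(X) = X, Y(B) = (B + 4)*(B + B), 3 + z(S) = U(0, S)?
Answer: 2754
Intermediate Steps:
z(S) = -3 (z(S) = -3 + 0 = -3)
Y(B) = 2*B*(4 + B) (Y(B) = (4 + B)*(2*B) = 2*B*(4 + B))
b(o, V) = V*(o + 4*V) (b(o, V) = (5*V + (o - V))*V = (o + 4*V)*V = V*(o + 4*V))
18*(b(-5, D(Y(z(2)))) - 21) = 18*((2*(-3)*(4 - 3))*(-5 + 4*(2*(-3)*(4 - 3))) - 21) = 18*((2*(-3)*1)*(-5 + 4*(2*(-3)*1)) - 21) = 18*(-6*(-5 + 4*(-6)) - 21) = 18*(-6*(-5 - 24) - 21) = 18*(-6*(-29) - 21) = 18*(174 - 21) = 18*153 = 2754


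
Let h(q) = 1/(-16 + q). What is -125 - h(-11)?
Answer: -3374/27 ≈ -124.96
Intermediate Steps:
-125 - h(-11) = -125 - 1/(-16 - 11) = -125 - 1/(-27) = -125 - 1*(-1/27) = -125 + 1/27 = -3374/27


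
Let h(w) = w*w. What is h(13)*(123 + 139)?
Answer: 44278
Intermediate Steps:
h(w) = w²
h(13)*(123 + 139) = 13²*(123 + 139) = 169*262 = 44278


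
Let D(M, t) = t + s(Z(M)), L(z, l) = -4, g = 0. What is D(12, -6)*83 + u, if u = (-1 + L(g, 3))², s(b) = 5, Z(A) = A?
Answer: -58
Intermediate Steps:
D(M, t) = 5 + t (D(M, t) = t + 5 = 5 + t)
u = 25 (u = (-1 - 4)² = (-5)² = 25)
D(12, -6)*83 + u = (5 - 6)*83 + 25 = -1*83 + 25 = -83 + 25 = -58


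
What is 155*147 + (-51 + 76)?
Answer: 22810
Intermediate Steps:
155*147 + (-51 + 76) = 22785 + 25 = 22810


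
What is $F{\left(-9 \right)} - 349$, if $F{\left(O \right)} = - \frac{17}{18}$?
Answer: $- \frac{6299}{18} \approx -349.94$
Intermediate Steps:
$F{\left(O \right)} = - \frac{17}{18}$ ($F{\left(O \right)} = \left(-17\right) \frac{1}{18} = - \frac{17}{18}$)
$F{\left(-9 \right)} - 349 = - \frac{17}{18} - 349 = - \frac{6299}{18}$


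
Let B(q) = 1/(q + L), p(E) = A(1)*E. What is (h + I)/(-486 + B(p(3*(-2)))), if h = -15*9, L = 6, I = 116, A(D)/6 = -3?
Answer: 2166/55403 ≈ 0.039095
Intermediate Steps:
A(D) = -18 (A(D) = 6*(-3) = -18)
h = -135
p(E) = -18*E
B(q) = 1/(6 + q) (B(q) = 1/(q + 6) = 1/(6 + q))
(h + I)/(-486 + B(p(3*(-2)))) = (-135 + 116)/(-486 + 1/(6 - 54*(-2))) = -19/(-486 + 1/(6 - 18*(-6))) = -19/(-486 + 1/(6 + 108)) = -19/(-486 + 1/114) = -19/(-55403/114) = -19*(-114/55403) = 2166/55403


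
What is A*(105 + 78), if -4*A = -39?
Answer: 7137/4 ≈ 1784.3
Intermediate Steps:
A = 39/4 (A = -¼*(-39) = 39/4 ≈ 9.7500)
A*(105 + 78) = 39*(105 + 78)/4 = (39/4)*183 = 7137/4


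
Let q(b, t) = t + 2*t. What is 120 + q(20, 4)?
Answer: 132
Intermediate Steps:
q(b, t) = 3*t
120 + q(20, 4) = 120 + 3*4 = 120 + 12 = 132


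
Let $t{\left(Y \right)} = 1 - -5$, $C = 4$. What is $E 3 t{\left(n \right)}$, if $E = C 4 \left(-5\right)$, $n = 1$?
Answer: $-1440$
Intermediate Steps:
$E = -80$ ($E = 4 \cdot 4 \left(-5\right) = 16 \left(-5\right) = -80$)
$t{\left(Y \right)} = 6$ ($t{\left(Y \right)} = 1 + 5 = 6$)
$E 3 t{\left(n \right)} = \left(-80\right) 3 \cdot 6 = \left(-240\right) 6 = -1440$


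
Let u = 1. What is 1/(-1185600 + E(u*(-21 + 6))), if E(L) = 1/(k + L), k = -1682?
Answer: -1697/2011963201 ≈ -8.4345e-7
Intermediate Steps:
E(L) = 1/(-1682 + L)
1/(-1185600 + E(u*(-21 + 6))) = 1/(-1185600 + 1/(-1682 + 1*(-21 + 6))) = 1/(-1185600 + 1/(-1682 + 1*(-15))) = 1/(-1185600 + 1/(-1682 - 15)) = 1/(-1185600 + 1/(-1697)) = 1/(-1185600 - 1/1697) = 1/(-2011963201/1697) = -1697/2011963201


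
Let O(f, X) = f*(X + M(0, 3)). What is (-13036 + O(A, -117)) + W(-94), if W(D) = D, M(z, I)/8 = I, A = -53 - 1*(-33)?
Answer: -11270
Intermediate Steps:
A = -20 (A = -53 + 33 = -20)
M(z, I) = 8*I
O(f, X) = f*(24 + X) (O(f, X) = f*(X + 8*3) = f*(X + 24) = f*(24 + X))
(-13036 + O(A, -117)) + W(-94) = (-13036 - 20*(24 - 117)) - 94 = (-13036 - 20*(-93)) - 94 = (-13036 + 1860) - 94 = -11176 - 94 = -11270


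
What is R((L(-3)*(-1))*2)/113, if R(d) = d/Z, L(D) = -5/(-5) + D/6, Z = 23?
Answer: -1/2599 ≈ -0.00038476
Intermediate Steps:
L(D) = 1 + D/6 (L(D) = -5*(-⅕) + D*(⅙) = 1 + D/6)
R(d) = d/23
R((L(-3)*(-1))*2)/113 = ((((1 + (⅙)*(-3))*(-1))*2)/23)/113 = ((((1 - ½)*(-1))*2)/23)*(1/113) = ((((½)*(-1))*2)/23)*(1/113) = ((-½*2)/23)*(1/113) = ((1/23)*(-1))*(1/113) = -1/23*1/113 = -1/2599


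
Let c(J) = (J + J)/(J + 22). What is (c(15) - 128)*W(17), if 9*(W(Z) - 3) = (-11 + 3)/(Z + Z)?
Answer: -2141230/5661 ≈ -378.24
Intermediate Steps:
W(Z) = 3 - 4/(9*Z) (W(Z) = 3 + ((-11 + 3)/(Z + Z))/9 = 3 + (-8*1/(2*Z))/9 = 3 + (-4/Z)/9 = 3 - 4/(9*Z))
c(J) = 2*J/(22 + J) (c(J) = (2*J)/(22 + J) = 2*J/(22 + J))
(c(15) - 128)*W(17) = (2*15/(22 + 15) - 128)*(3 - 4/9/17) = (2*15/37 - 128)*(3 - 4/9*1/17) = (2*15*(1/37) - 128)*(3 - 4/153) = (30/37 - 128)*(455/153) = -4706/37*455/153 = -2141230/5661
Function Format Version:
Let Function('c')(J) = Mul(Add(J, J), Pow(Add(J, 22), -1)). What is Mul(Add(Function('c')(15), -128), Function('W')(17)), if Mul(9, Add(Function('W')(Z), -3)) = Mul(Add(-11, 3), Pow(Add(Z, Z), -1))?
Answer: Rational(-2141230, 5661) ≈ -378.24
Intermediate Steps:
Function('W')(Z) = Add(3, Mul(Rational(-4, 9), Pow(Z, -1))) (Function('W')(Z) = Add(3, Mul(Rational(1, 9), Mul(Add(-11, 3), Pow(Add(Z, Z), -1)))) = Add(3, Mul(Rational(1, 9), Mul(-8, Pow(Mul(2, Z), -1)))) = Add(3, Mul(Rational(1, 9), Mul(-8, Mul(Rational(1, 2), Pow(Z, -1))))) = Add(3, Mul(Rational(1, 9), Mul(-4, Pow(Z, -1)))) = Add(3, Mul(Rational(-4, 9), Pow(Z, -1))))
Function('c')(J) = Mul(2, J, Pow(Add(22, J), -1)) (Function('c')(J) = Mul(Mul(2, J), Pow(Add(22, J), -1)) = Mul(2, J, Pow(Add(22, J), -1)))
Mul(Add(Function('c')(15), -128), Function('W')(17)) = Mul(Add(Mul(2, 15, Pow(Add(22, 15), -1)), -128), Add(3, Mul(Rational(-4, 9), Pow(17, -1)))) = Mul(Add(Mul(2, 15, Pow(37, -1)), -128), Add(3, Mul(Rational(-4, 9), Rational(1, 17)))) = Mul(Add(Mul(2, 15, Rational(1, 37)), -128), Add(3, Rational(-4, 153))) = Mul(Add(Rational(30, 37), -128), Rational(455, 153)) = Mul(Rational(-4706, 37), Rational(455, 153)) = Rational(-2141230, 5661)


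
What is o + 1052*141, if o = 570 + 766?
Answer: 149668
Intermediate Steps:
o = 1336
o + 1052*141 = 1336 + 1052*141 = 1336 + 148332 = 149668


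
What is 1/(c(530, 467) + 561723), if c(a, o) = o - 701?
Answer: 1/561489 ≈ 1.7810e-6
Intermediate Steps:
c(a, o) = -701 + o
1/(c(530, 467) + 561723) = 1/((-701 + 467) + 561723) = 1/(-234 + 561723) = 1/561489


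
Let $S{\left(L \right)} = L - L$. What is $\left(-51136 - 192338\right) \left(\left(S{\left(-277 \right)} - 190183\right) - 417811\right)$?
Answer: $148030731156$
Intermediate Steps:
$S{\left(L \right)} = 0$
$\left(-51136 - 192338\right) \left(\left(S{\left(-277 \right)} - 190183\right) - 417811\right) = \left(-51136 - 192338\right) \left(\left(0 - 190183\right) - 417811\right) = - 243474 \left(\left(0 - 190183\right) - 417811\right) = - 243474 \left(-190183 - 417811\right) = \left(-243474\right) \left(-607994\right) = 148030731156$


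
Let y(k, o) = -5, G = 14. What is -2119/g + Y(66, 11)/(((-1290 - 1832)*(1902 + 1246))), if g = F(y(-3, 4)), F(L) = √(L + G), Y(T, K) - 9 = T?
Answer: -20825650889/29484168 ≈ -706.33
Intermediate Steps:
Y(T, K) = 9 + T
F(L) = √(14 + L) (F(L) = √(L + 14) = √(14 + L))
g = 3 (g = √(14 - 5) = √9 = 3)
-2119/g + Y(66, 11)/(((-1290 - 1832)*(1902 + 1246))) = -2119/3 + (9 + 66)/(((-1290 - 1832)*(1902 + 1246))) = -2119*⅓ + 75/((-3122*3148)) = -2119/3 + 75/(-9828056) = -2119/3 + 75*(-1/9828056) = -2119/3 - 75/9828056 = -20825650889/29484168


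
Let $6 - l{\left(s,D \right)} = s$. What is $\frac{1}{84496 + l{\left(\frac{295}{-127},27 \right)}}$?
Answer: $\frac{127}{10732049} \approx 1.1834 \cdot 10^{-5}$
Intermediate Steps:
$l{\left(s,D \right)} = 6 - s$
$\frac{1}{84496 + l{\left(\frac{295}{-127},27 \right)}} = \frac{1}{84496 + \left(6 - \frac{295}{-127}\right)} = \frac{1}{84496 + \left(6 - 295 \left(- \frac{1}{127}\right)\right)} = \frac{1}{84496 + \left(6 - - \frac{295}{127}\right)} = \frac{1}{84496 + \left(6 + \frac{295}{127}\right)} = \frac{1}{84496 + \frac{1057}{127}} = \frac{1}{\frac{10732049}{127}} = \frac{127}{10732049}$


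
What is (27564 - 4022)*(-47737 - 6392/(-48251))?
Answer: -54225503249490/48251 ≈ -1.1238e+9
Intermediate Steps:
(27564 - 4022)*(-47737 - 6392/(-48251)) = 23542*(-47737 - 6392*(-1/48251)) = 23542*(-47737 + 6392/48251) = 23542*(-2303351595/48251) = -54225503249490/48251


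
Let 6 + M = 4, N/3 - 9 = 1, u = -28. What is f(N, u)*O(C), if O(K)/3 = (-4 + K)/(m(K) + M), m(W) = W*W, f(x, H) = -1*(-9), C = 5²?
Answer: 81/89 ≈ 0.91011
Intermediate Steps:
C = 25
N = 30 (N = 27 + 3*1 = 27 + 3 = 30)
f(x, H) = 9
M = -2 (M = -6 + 4 = -2)
m(W) = W²
O(K) = 3*(-4 + K)/(-2 + K²) (O(K) = 3*((-4 + K)/(K² - 2)) = 3*((-4 + K)/(-2 + K²)) = 3*(-4 + K)/(-2 + K²))
f(N, u)*O(C) = 9*(3*(-4 + 25)/(-2 + 25²)) = 9*(3*21/(-2 + 625)) = 9*(3*21/623) = 9*(3*(1/623)*21) = 9*(9/89) = 81/89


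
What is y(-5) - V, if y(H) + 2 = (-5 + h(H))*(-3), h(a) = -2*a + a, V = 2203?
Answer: -2205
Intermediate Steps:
h(a) = -a
y(H) = 13 + 3*H (y(H) = -2 + (-5 - H)*(-3) = -2 + (15 + 3*H) = 13 + 3*H)
y(-5) - V = (13 + 3*(-5)) - 1*2203 = (13 - 15) - 2203 = -2 - 2203 = -2205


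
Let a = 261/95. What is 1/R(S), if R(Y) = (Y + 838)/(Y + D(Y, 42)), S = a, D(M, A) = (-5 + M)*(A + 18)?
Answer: -12579/79871 ≈ -0.15749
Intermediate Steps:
a = 261/95 (a = 261*(1/95) = 261/95 ≈ 2.7474)
D(M, A) = (-5 + M)*(18 + A)
S = 261/95 ≈ 2.7474
R(Y) = (838 + Y)/(-300 + 61*Y) (R(Y) = (Y + 838)/(Y + (-90 - 5*42 + 18*Y + 42*Y)) = (838 + Y)/(Y + (-90 - 210 + 18*Y + 42*Y)) = (838 + Y)/(Y + (-300 + 60*Y)) = (838 + Y)/(-300 + 61*Y))
1/R(S) = 1/((838 + 261/95)/(-300 + 61*(261/95))) = 1/((79871/95)/(-300 + 15921/95)) = 1/((79871/95)/(-12579/95)) = 1/(-95/12579*79871/95) = 1/(-79871/12579) = -12579/79871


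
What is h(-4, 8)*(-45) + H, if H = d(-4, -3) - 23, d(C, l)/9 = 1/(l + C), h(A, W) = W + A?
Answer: -1430/7 ≈ -204.29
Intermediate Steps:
h(A, W) = A + W
d(C, l) = 9/(C + l) (d(C, l) = 9/(l + C) = 9/(C + l))
H = -170/7 (H = 9/(-4 - 3) - 23 = 9/(-7) - 23 = 9*(-⅐) - 23 = -9/7 - 23 = -170/7 ≈ -24.286)
h(-4, 8)*(-45) + H = (-4 + 8)*(-45) - 170/7 = 4*(-45) - 170/7 = -180 - 170/7 = -1430/7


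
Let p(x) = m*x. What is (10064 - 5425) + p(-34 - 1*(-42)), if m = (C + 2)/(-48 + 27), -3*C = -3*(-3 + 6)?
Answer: 97379/21 ≈ 4637.1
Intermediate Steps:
C = 3 (C = -(-1)*(-3 + 6) = -(-1)*3 = -1/3*(-9) = 3)
m = -5/21 (m = (3 + 2)/(-48 + 27) = 5/(-21) = 5*(-1/21) = -5/21 ≈ -0.23810)
p(x) = -5*x/21
(10064 - 5425) + p(-34 - 1*(-42)) = (10064 - 5425) - 5*(-34 - 1*(-42))/21 = 4639 - 5*(-34 + 42)/21 = 4639 - 5/21*8 = 4639 - 40/21 = 97379/21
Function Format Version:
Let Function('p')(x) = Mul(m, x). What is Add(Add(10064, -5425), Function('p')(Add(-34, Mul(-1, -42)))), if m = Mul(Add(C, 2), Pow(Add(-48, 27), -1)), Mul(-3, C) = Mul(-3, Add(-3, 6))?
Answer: Rational(97379, 21) ≈ 4637.1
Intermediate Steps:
C = 3 (C = Mul(Rational(-1, 3), Mul(-3, Add(-3, 6))) = Mul(Rational(-1, 3), Mul(-3, 3)) = Mul(Rational(-1, 3), -9) = 3)
m = Rational(-5, 21) (m = Mul(Add(3, 2), Pow(Add(-48, 27), -1)) = Mul(5, Pow(-21, -1)) = Mul(5, Rational(-1, 21)) = Rational(-5, 21) ≈ -0.23810)
Function('p')(x) = Mul(Rational(-5, 21), x)
Add(Add(10064, -5425), Function('p')(Add(-34, Mul(-1, -42)))) = Add(Add(10064, -5425), Mul(Rational(-5, 21), Add(-34, Mul(-1, -42)))) = Add(4639, Mul(Rational(-5, 21), Add(-34, 42))) = Add(4639, Mul(Rational(-5, 21), 8)) = Add(4639, Rational(-40, 21)) = Rational(97379, 21)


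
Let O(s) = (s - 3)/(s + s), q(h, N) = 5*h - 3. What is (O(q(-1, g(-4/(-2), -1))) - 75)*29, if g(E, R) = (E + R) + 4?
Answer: -34481/16 ≈ -2155.1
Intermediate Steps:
g(E, R) = 4 + E + R
q(h, N) = -3 + 5*h
O(s) = (-3 + s)/(2*s) (O(s) = (-3 + s)/((2*s)) = (-3 + s)*(1/(2*s)) = (-3 + s)/(2*s))
(O(q(-1, g(-4/(-2), -1))) - 75)*29 = ((-3 + (-3 + 5*(-1)))/(2*(-3 + 5*(-1))) - 75)*29 = ((-3 + (-3 - 5))/(2*(-3 - 5)) - 75)*29 = ((1/2)*(-3 - 8)/(-8) - 75)*29 = ((1/2)*(-1/8)*(-11) - 75)*29 = (11/16 - 75)*29 = -1189/16*29 = -34481/16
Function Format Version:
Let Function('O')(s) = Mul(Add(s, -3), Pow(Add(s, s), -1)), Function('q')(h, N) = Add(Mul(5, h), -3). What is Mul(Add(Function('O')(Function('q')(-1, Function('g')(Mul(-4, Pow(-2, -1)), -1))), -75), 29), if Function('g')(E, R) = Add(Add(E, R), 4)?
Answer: Rational(-34481, 16) ≈ -2155.1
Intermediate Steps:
Function('g')(E, R) = Add(4, E, R)
Function('q')(h, N) = Add(-3, Mul(5, h))
Function('O')(s) = Mul(Rational(1, 2), Pow(s, -1), Add(-3, s)) (Function('O')(s) = Mul(Add(-3, s), Pow(Mul(2, s), -1)) = Mul(Add(-3, s), Mul(Rational(1, 2), Pow(s, -1))) = Mul(Rational(1, 2), Pow(s, -1), Add(-3, s)))
Mul(Add(Function('O')(Function('q')(-1, Function('g')(Mul(-4, Pow(-2, -1)), -1))), -75), 29) = Mul(Add(Mul(Rational(1, 2), Pow(Add(-3, Mul(5, -1)), -1), Add(-3, Add(-3, Mul(5, -1)))), -75), 29) = Mul(Add(Mul(Rational(1, 2), Pow(Add(-3, -5), -1), Add(-3, Add(-3, -5))), -75), 29) = Mul(Add(Mul(Rational(1, 2), Pow(-8, -1), Add(-3, -8)), -75), 29) = Mul(Add(Mul(Rational(1, 2), Rational(-1, 8), -11), -75), 29) = Mul(Add(Rational(11, 16), -75), 29) = Mul(Rational(-1189, 16), 29) = Rational(-34481, 16)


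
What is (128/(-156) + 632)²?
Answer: 605947456/1521 ≈ 3.9839e+5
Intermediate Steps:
(128/(-156) + 632)² = (128*(-1/156) + 632)² = (-32/39 + 632)² = (24616/39)² = 605947456/1521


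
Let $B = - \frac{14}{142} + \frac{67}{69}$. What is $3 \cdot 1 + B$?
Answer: $\frac{18971}{4899} \approx 3.8724$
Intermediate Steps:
$B = \frac{4274}{4899}$ ($B = \left(-14\right) \frac{1}{142} + 67 \cdot \frac{1}{69} = - \frac{7}{71} + \frac{67}{69} = \frac{4274}{4899} \approx 0.87242$)
$3 \cdot 1 + B = 3 \cdot 1 + \frac{4274}{4899} = 3 + \frac{4274}{4899} = \frac{18971}{4899}$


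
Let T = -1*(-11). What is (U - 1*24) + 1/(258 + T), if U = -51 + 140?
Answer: 17486/269 ≈ 65.004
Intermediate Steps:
T = 11
U = 89
(U - 1*24) + 1/(258 + T) = (89 - 1*24) + 1/(258 + 11) = (89 - 24) + 1/269 = 65 + 1/269 = 17486/269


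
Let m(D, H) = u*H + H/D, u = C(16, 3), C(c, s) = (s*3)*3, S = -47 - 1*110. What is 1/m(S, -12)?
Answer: -157/50856 ≈ -0.0030871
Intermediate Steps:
S = -157 (S = -47 - 110 = -157)
C(c, s) = 9*s (C(c, s) = (3*s)*3 = 9*s)
u = 27 (u = 9*3 = 27)
m(D, H) = 27*H + H/D
1/m(S, -12) = 1/(27*(-12) - 12/(-157)) = 1/(-324 - 12*(-1/157)) = 1/(-324 + 12/157) = 1/(-50856/157) = -157/50856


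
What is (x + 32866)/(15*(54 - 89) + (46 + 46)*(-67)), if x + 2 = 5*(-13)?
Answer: -32799/6689 ≈ -4.9034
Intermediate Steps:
x = -67 (x = -2 + 5*(-13) = -2 - 65 = -67)
(x + 32866)/(15*(54 - 89) + (46 + 46)*(-67)) = (-67 + 32866)/(15*(54 - 89) + (46 + 46)*(-67)) = 32799/(15*(-35) + 92*(-67)) = 32799/(-525 - 6164) = 32799/(-6689) = 32799*(-1/6689) = -32799/6689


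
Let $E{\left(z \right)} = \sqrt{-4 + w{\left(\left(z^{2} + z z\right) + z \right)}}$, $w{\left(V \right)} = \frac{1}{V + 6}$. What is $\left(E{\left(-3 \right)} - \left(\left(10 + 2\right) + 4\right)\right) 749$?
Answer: $-11984 + \frac{107 i \sqrt{1743}}{3} \approx -11984.0 + 1489.1 i$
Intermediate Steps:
$w{\left(V \right)} = \frac{1}{6 + V}$
$E{\left(z \right)} = \sqrt{-4 + \frac{1}{6 + z + 2 z^{2}}}$ ($E{\left(z \right)} = \sqrt{-4 + \frac{1}{6 + \left(\left(z^{2} + z z\right) + z\right)}} = \sqrt{-4 + \frac{1}{6 + \left(\left(z^{2} + z^{2}\right) + z\right)}} = \sqrt{-4 + \frac{1}{6 + \left(2 z^{2} + z\right)}} = \sqrt{-4 + \frac{1}{6 + \left(z + 2 z^{2}\right)}} = \sqrt{-4 + \frac{1}{6 + z + 2 z^{2}}}$)
$\left(E{\left(-3 \right)} - \left(\left(10 + 2\right) + 4\right)\right) 749 = \left(\sqrt{\frac{-23 - - 12 \left(1 + 2 \left(-3\right)\right)}{6 - 3 \left(1 + 2 \left(-3\right)\right)}} - \left(\left(10 + 2\right) + 4\right)\right) 749 = \left(\sqrt{\frac{-23 - - 12 \left(1 - 6\right)}{6 - 3 \left(1 - 6\right)}} - \left(12 + 4\right)\right) 749 = \left(\sqrt{\frac{-23 - \left(-12\right) \left(-5\right)}{6 - -15}} - 16\right) 749 = \left(\sqrt{\frac{-23 - 60}{6 + 15}} - 16\right) 749 = \left(\sqrt{\frac{1}{21} \left(-83\right)} - 16\right) 749 = \left(\sqrt{- \frac{83}{21}} - 16\right) 749 = \left(\frac{i \sqrt{1743}}{21} - 16\right) 749 = \left(-16 + \frac{i \sqrt{1743}}{21}\right) 749 = -11984 + \frac{107 i \sqrt{1743}}{3}$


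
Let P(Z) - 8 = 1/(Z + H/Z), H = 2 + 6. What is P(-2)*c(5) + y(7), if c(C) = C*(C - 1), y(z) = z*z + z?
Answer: 638/3 ≈ 212.67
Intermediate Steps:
H = 8
y(z) = z + z² (y(z) = z² + z = z + z²)
c(C) = C*(-1 + C)
P(Z) = 8 + 1/(Z + 8/Z)
P(-2)*c(5) + y(7) = ((64 - 2 + 8*(-2)²)/(8 + (-2)²))*(5*(-1 + 5)) + 7*(1 + 7) = ((64 - 2 + 8*4)/(8 + 4))*(5*4) + 7*8 = ((64 - 2 + 32)/12)*20 + 56 = ((1/12)*94)*20 + 56 = (47/6)*20 + 56 = 470/3 + 56 = 638/3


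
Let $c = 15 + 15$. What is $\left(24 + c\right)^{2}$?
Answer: $2916$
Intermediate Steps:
$c = 30$
$\left(24 + c\right)^{2} = \left(24 + 30\right)^{2} = 54^{2} = 2916$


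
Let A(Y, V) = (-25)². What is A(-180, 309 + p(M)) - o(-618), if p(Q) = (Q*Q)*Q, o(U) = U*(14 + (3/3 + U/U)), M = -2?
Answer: 10513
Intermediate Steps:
o(U) = 16*U (o(U) = U*(14 + (3*(⅓) + 1)) = U*(14 + (1 + 1)) = U*(14 + 2) = U*16 = 16*U)
p(Q) = Q³ (p(Q) = Q²*Q = Q³)
A(Y, V) = 625
A(-180, 309 + p(M)) - o(-618) = 625 - 16*(-618) = 625 - 1*(-9888) = 625 + 9888 = 10513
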